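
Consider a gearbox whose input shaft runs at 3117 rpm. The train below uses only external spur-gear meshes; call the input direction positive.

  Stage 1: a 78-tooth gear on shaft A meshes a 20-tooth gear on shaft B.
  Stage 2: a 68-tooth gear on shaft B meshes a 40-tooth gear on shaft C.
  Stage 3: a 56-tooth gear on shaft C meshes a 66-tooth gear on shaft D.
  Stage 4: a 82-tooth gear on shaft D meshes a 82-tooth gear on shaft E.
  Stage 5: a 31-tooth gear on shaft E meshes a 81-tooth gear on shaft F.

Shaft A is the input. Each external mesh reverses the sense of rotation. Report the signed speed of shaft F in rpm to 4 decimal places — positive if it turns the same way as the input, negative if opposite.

-6710.7506 rpm (opposite to input, |ω| = 6710.7506 rpm)

Stage 1 [78T→20T]: ω = 3117.0000×78/20 = 12156.3000 rpm, dir flips to −; running = −12156.3000
Stage 2 [68T→40T]: ω = 12156.3000×68/40 = 20665.7100 rpm, dir flips to +; running = +20665.7100
Stage 3 [56T→66T]: ω = 20665.7100×56/66 = 17534.5418 rpm, dir flips to −; running = −17534.5418
Stage 4 [82T→82T]: ω = 17534.5418×82/82 = 17534.5418 rpm, dir flips to +; running = +17534.5418
Stage 5 [31T→81T]: ω = 17534.5418×31/81 = 6710.7506 rpm, dir flips to −; running = −6710.7506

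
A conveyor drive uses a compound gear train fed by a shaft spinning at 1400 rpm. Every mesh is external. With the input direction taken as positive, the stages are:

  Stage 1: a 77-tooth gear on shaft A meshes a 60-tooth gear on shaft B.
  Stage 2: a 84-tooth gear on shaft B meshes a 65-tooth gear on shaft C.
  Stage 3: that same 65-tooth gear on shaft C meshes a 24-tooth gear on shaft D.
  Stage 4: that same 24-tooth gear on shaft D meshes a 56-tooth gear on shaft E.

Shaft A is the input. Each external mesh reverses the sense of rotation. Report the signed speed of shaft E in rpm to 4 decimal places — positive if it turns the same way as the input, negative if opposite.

Stage 1 [77T→60T]: ω = 1400.0000×77/60 = 1796.6667 rpm, dir flips to −; running = −1796.6667
Stage 2 [84T→65T]: ω = 1796.6667×84/65 = 2321.8462 rpm, dir flips to +; running = +2321.8462
Stage 3 [65T→24T]: ω = 2321.8462×65/24 = 6288.3333 rpm, dir flips to −; running = −6288.3333
Stage 4 [24T→56T]: ω = 6288.3333×24/56 = 2695.0000 rpm, dir flips to +; running = +2695.0000

+2695.0000 rpm (same as input, |ω| = 2695.0000 rpm)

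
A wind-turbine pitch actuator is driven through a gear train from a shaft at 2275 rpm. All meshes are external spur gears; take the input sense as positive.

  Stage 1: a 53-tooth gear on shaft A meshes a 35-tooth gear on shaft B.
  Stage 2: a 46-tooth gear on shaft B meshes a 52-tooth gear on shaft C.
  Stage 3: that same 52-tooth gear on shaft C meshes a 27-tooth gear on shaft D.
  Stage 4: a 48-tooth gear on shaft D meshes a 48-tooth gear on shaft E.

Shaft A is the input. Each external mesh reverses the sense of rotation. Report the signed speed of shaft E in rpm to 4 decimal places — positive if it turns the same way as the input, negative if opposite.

+5869.2593 rpm (same as input, |ω| = 5869.2593 rpm)

Stage 1 [53T→35T]: ω = 2275.0000×53/35 = 3445.0000 rpm, dir flips to −; running = −3445.0000
Stage 2 [46T→52T]: ω = 3445.0000×46/52 = 3047.5000 rpm, dir flips to +; running = +3047.5000
Stage 3 [52T→27T]: ω = 3047.5000×52/27 = 5869.2593 rpm, dir flips to −; running = −5869.2593
Stage 4 [48T→48T]: ω = 5869.2593×48/48 = 5869.2593 rpm, dir flips to +; running = +5869.2593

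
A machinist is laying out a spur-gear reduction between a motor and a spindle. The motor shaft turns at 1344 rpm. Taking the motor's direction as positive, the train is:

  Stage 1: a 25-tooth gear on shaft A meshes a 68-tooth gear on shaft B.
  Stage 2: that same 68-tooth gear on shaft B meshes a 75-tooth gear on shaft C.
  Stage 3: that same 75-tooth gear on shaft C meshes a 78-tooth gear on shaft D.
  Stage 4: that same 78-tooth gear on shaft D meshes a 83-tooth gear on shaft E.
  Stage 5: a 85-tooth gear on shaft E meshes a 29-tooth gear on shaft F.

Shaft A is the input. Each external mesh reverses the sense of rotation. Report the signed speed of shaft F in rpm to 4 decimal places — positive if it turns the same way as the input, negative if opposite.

Stage 1 [25T→68T]: ω = 1344.0000×25/68 = 494.1176 rpm, dir flips to −; running = −494.1176
Stage 2 [68T→75T]: ω = 494.1176×68/75 = 448.0000 rpm, dir flips to +; running = +448.0000
Stage 3 [75T→78T]: ω = 448.0000×75/78 = 430.7692 rpm, dir flips to −; running = −430.7692
Stage 4 [78T→83T]: ω = 430.7692×78/83 = 404.8193 rpm, dir flips to +; running = +404.8193
Stage 5 [85T→29T]: ω = 404.8193×85/29 = 1186.5393 rpm, dir flips to −; running = −1186.5393

-1186.5393 rpm (opposite to input, |ω| = 1186.5393 rpm)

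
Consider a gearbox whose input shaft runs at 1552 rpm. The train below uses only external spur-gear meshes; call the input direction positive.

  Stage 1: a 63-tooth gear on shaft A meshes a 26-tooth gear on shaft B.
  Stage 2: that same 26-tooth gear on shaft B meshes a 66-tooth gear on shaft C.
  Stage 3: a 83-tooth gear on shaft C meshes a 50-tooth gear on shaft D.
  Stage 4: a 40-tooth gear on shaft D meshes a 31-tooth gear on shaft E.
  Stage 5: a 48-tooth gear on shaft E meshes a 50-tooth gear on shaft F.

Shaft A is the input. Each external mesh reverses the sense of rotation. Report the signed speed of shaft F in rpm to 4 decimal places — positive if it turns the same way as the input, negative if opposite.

Stage 1 [63T→26T]: ω = 1552.0000×63/26 = 3760.6154 rpm, dir flips to −; running = −3760.6154
Stage 2 [26T→66T]: ω = 3760.6154×26/66 = 1481.4545 rpm, dir flips to +; running = +1481.4545
Stage 3 [83T→50T]: ω = 1481.4545×83/50 = 2459.2145 rpm, dir flips to −; running = −2459.2145
Stage 4 [40T→31T]: ω = 2459.2145×40/31 = 3173.1801 rpm, dir flips to +; running = +3173.1801
Stage 5 [48T→50T]: ω = 3173.1801×48/50 = 3046.2529 rpm, dir flips to −; running = −3046.2529

-3046.2529 rpm (opposite to input, |ω| = 3046.2529 rpm)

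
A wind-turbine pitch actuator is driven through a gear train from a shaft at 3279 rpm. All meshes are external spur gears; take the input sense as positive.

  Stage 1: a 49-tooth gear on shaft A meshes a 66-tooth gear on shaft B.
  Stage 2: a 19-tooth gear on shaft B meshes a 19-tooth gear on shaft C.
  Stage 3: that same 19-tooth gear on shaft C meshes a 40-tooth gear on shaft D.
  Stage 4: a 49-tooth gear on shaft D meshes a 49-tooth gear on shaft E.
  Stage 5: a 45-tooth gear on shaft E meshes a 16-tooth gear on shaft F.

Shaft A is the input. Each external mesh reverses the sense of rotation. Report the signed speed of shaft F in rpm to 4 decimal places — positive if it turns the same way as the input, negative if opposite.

-3252.2184 rpm (opposite to input, |ω| = 3252.2184 rpm)

Stage 1 [49T→66T]: ω = 3279.0000×49/66 = 2434.4091 rpm, dir flips to −; running = −2434.4091
Stage 2 [19T→19T]: ω = 2434.4091×19/19 = 2434.4091 rpm, dir flips to +; running = +2434.4091
Stage 3 [19T→40T]: ω = 2434.4091×19/40 = 1156.3443 rpm, dir flips to −; running = −1156.3443
Stage 4 [49T→49T]: ω = 1156.3443×49/49 = 1156.3443 rpm, dir flips to +; running = +1156.3443
Stage 5 [45T→16T]: ω = 1156.3443×45/16 = 3252.2184 rpm, dir flips to −; running = −3252.2184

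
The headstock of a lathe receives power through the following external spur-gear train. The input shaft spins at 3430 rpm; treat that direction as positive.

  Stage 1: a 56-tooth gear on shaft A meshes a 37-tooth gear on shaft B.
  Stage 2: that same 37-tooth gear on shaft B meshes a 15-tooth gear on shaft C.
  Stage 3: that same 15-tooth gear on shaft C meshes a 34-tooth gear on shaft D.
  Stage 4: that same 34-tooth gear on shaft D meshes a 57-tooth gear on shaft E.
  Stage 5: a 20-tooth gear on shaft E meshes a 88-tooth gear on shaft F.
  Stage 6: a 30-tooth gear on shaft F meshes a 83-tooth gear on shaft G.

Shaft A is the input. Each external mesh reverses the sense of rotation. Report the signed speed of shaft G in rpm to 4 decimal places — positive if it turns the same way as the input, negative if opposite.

+276.8202 rpm (same as input, |ω| = 276.8202 rpm)

Stage 1 [56T→37T]: ω = 3430.0000×56/37 = 5191.3514 rpm, dir flips to −; running = −5191.3514
Stage 2 [37T→15T]: ω = 5191.3514×37/15 = 12805.3333 rpm, dir flips to +; running = +12805.3333
Stage 3 [15T→34T]: ω = 12805.3333×15/34 = 5649.4118 rpm, dir flips to −; running = −5649.4118
Stage 4 [34T→57T]: ω = 5649.4118×34/57 = 3369.8246 rpm, dir flips to +; running = +3369.8246
Stage 5 [20T→88T]: ω = 3369.8246×20/88 = 765.8692 rpm, dir flips to −; running = −765.8692
Stage 6 [30T→83T]: ω = 765.8692×30/83 = 276.8202 rpm, dir flips to +; running = +276.8202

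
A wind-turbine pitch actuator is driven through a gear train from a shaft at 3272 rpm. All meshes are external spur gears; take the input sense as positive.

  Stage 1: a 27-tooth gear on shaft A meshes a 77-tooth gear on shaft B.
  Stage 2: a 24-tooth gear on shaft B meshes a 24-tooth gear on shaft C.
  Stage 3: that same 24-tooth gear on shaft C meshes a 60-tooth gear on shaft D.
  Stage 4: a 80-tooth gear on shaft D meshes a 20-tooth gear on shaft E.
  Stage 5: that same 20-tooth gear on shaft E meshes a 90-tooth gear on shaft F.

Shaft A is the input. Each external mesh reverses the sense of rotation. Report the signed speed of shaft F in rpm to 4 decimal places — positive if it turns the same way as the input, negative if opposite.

Stage 1 [27T→77T]: ω = 3272.0000×27/77 = 1147.3247 rpm, dir flips to −; running = −1147.3247
Stage 2 [24T→24T]: ω = 1147.3247×24/24 = 1147.3247 rpm, dir flips to +; running = +1147.3247
Stage 3 [24T→60T]: ω = 1147.3247×24/60 = 458.9299 rpm, dir flips to −; running = −458.9299
Stage 4 [80T→20T]: ω = 458.9299×80/20 = 1835.7195 rpm, dir flips to +; running = +1835.7195
Stage 5 [20T→90T]: ω = 1835.7195×20/90 = 407.9377 rpm, dir flips to −; running = −407.9377

-407.9377 rpm (opposite to input, |ω| = 407.9377 rpm)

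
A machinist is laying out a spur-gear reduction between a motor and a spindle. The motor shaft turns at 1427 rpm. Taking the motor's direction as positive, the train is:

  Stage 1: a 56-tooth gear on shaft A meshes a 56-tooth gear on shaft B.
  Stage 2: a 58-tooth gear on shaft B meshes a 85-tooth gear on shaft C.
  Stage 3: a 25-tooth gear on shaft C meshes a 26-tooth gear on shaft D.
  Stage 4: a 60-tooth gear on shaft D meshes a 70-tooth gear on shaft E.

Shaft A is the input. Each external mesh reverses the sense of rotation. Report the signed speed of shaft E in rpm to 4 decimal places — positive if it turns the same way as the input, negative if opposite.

Stage 1 [56T→56T]: ω = 1427.0000×56/56 = 1427.0000 rpm, dir flips to −; running = −1427.0000
Stage 2 [58T→85T]: ω = 1427.0000×58/85 = 973.7176 rpm, dir flips to +; running = +973.7176
Stage 3 [25T→26T]: ω = 973.7176×25/26 = 936.2670 rpm, dir flips to −; running = −936.2670
Stage 4 [60T→70T]: ω = 936.2670×60/70 = 802.5145 rpm, dir flips to +; running = +802.5145

+802.5145 rpm (same as input, |ω| = 802.5145 rpm)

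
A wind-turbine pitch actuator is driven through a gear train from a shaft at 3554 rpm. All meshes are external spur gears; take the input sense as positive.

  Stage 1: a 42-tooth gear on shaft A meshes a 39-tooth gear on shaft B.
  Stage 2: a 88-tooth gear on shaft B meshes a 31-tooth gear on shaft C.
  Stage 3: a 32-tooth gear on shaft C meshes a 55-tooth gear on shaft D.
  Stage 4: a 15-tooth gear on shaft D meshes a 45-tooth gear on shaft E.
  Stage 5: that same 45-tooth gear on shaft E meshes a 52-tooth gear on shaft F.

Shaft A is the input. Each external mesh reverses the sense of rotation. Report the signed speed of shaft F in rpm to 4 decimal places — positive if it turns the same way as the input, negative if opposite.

-1823.4686 rpm (opposite to input, |ω| = 1823.4686 rpm)

Stage 1 [42T→39T]: ω = 3554.0000×42/39 = 3827.3846 rpm, dir flips to −; running = −3827.3846
Stage 2 [88T→31T]: ω = 3827.3846×88/31 = 10864.8337 rpm, dir flips to +; running = +10864.8337
Stage 3 [32T→55T]: ω = 10864.8337×32/55 = 6321.3578 rpm, dir flips to −; running = −6321.3578
Stage 4 [15T→45T]: ω = 6321.3578×15/45 = 2107.1193 rpm, dir flips to +; running = +2107.1193
Stage 5 [45T→52T]: ω = 2107.1193×45/52 = 1823.4686 rpm, dir flips to −; running = −1823.4686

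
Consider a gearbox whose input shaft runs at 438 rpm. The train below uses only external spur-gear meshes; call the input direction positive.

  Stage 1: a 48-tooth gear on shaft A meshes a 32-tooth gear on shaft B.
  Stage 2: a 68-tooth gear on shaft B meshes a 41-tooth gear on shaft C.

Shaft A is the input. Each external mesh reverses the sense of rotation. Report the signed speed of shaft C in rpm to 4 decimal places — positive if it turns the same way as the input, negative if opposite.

+1089.6585 rpm (same as input, |ω| = 1089.6585 rpm)

Stage 1 [48T→32T]: ω = 438.0000×48/32 = 657.0000 rpm, dir flips to −; running = −657.0000
Stage 2 [68T→41T]: ω = 657.0000×68/41 = 1089.6585 rpm, dir flips to +; running = +1089.6585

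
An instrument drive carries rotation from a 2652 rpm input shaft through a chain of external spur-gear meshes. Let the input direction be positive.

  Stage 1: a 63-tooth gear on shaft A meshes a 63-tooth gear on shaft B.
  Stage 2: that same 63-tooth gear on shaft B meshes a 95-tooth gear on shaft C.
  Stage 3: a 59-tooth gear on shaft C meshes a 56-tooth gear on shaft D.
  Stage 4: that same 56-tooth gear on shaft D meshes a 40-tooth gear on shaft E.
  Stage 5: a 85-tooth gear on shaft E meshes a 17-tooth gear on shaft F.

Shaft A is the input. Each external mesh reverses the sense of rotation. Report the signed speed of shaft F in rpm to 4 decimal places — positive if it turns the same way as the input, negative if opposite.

-12970.3737 rpm (opposite to input, |ω| = 12970.3737 rpm)

Stage 1 [63T→63T]: ω = 2652.0000×63/63 = 2652.0000 rpm, dir flips to −; running = −2652.0000
Stage 2 [63T→95T]: ω = 2652.0000×63/95 = 1758.6947 rpm, dir flips to +; running = +1758.6947
Stage 3 [59T→56T]: ω = 1758.6947×59/56 = 1852.9105 rpm, dir flips to −; running = −1852.9105
Stage 4 [56T→40T]: ω = 1852.9105×56/40 = 2594.0747 rpm, dir flips to +; running = +2594.0747
Stage 5 [85T→17T]: ω = 2594.0747×85/17 = 12970.3737 rpm, dir flips to −; running = −12970.3737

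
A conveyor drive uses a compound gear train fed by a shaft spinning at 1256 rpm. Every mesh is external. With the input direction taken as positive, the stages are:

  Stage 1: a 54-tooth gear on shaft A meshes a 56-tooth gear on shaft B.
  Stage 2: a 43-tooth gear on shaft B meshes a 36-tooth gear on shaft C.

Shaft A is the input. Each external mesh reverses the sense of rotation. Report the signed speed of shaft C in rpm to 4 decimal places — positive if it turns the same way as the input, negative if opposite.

+1446.6429 rpm (same as input, |ω| = 1446.6429 rpm)

Stage 1 [54T→56T]: ω = 1256.0000×54/56 = 1211.1429 rpm, dir flips to −; running = −1211.1429
Stage 2 [43T→36T]: ω = 1211.1429×43/36 = 1446.6429 rpm, dir flips to +; running = +1446.6429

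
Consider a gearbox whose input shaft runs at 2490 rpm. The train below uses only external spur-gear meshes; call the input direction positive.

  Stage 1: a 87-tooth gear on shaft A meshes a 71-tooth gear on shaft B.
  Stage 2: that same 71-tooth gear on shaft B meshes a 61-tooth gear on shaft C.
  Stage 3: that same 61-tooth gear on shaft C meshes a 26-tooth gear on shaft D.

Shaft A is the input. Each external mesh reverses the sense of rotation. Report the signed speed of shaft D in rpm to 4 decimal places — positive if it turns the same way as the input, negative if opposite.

Stage 1 [87T→71T]: ω = 2490.0000×87/71 = 3051.1268 rpm, dir flips to −; running = −3051.1268
Stage 2 [71T→61T]: ω = 3051.1268×71/61 = 3551.3115 rpm, dir flips to +; running = +3551.3115
Stage 3 [61T→26T]: ω = 3551.3115×61/26 = 8331.9231 rpm, dir flips to −; running = −8331.9231

-8331.9231 rpm (opposite to input, |ω| = 8331.9231 rpm)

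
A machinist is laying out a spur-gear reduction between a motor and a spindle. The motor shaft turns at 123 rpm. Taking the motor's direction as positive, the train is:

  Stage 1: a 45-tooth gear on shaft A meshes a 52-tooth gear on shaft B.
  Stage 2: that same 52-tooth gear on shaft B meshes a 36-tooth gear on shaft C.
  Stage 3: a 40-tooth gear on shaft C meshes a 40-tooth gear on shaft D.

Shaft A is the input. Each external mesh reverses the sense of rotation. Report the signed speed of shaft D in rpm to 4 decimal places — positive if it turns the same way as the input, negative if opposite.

Stage 1 [45T→52T]: ω = 123.0000×45/52 = 106.4423 rpm, dir flips to −; running = −106.4423
Stage 2 [52T→36T]: ω = 106.4423×52/36 = 153.7500 rpm, dir flips to +; running = +153.7500
Stage 3 [40T→40T]: ω = 153.7500×40/40 = 153.7500 rpm, dir flips to −; running = −153.7500

-153.7500 rpm (opposite to input, |ω| = 153.7500 rpm)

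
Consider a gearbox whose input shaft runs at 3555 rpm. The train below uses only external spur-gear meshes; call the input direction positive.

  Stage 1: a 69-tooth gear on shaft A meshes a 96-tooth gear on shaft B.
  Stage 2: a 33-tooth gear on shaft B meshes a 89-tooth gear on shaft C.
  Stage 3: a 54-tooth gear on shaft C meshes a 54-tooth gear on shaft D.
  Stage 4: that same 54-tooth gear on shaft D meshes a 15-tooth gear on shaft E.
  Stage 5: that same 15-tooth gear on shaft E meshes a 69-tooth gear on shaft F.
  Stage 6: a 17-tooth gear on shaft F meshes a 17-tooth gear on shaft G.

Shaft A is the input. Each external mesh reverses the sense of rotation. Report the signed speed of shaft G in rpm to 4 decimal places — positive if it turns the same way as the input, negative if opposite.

Stage 1 [69T→96T]: ω = 3555.0000×69/96 = 2555.1562 rpm, dir flips to −; running = −2555.1562
Stage 2 [33T→89T]: ω = 2555.1562×33/89 = 947.4175 rpm, dir flips to +; running = +947.4175
Stage 3 [54T→54T]: ω = 947.4175×54/54 = 947.4175 rpm, dir flips to −; running = −947.4175
Stage 4 [54T→15T]: ω = 947.4175×54/15 = 3410.7029 rpm, dir flips to +; running = +3410.7029
Stage 5 [15T→69T]: ω = 3410.7029×15/69 = 741.4572 rpm, dir flips to −; running = −741.4572
Stage 6 [17T→17T]: ω = 741.4572×17/17 = 741.4572 rpm, dir flips to +; running = +741.4572

+741.4572 rpm (same as input, |ω| = 741.4572 rpm)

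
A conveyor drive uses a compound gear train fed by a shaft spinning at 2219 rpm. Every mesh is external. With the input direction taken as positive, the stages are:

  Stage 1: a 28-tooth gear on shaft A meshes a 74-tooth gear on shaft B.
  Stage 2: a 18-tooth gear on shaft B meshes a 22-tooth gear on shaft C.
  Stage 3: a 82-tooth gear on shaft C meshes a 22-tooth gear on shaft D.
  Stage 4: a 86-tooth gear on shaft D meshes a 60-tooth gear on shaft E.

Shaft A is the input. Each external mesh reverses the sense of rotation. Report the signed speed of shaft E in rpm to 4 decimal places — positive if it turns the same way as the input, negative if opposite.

+3670.0486 rpm (same as input, |ω| = 3670.0486 rpm)

Stage 1 [28T→74T]: ω = 2219.0000×28/74 = 839.6216 rpm, dir flips to −; running = −839.6216
Stage 2 [18T→22T]: ω = 839.6216×18/22 = 686.9631 rpm, dir flips to +; running = +686.9631
Stage 3 [82T→22T]: ω = 686.9631×82/22 = 2560.4990 rpm, dir flips to −; running = −2560.4990
Stage 4 [86T→60T]: ω = 2560.4990×86/60 = 3670.0486 rpm, dir flips to +; running = +3670.0486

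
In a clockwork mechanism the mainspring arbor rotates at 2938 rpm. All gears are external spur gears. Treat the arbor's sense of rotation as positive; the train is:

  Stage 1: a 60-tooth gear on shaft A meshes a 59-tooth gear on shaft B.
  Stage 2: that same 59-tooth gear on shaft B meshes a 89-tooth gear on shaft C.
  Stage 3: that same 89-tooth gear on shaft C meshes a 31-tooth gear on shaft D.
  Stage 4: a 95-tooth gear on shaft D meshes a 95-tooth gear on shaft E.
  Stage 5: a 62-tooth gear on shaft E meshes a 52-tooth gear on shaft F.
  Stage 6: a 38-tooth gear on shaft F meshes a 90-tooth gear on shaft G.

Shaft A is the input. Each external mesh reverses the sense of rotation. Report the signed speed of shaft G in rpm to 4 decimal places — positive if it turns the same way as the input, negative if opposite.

Stage 1 [60T→59T]: ω = 2938.0000×60/59 = 2987.7966 rpm, dir flips to −; running = −2987.7966
Stage 2 [59T→89T]: ω = 2987.7966×59/89 = 1980.6742 rpm, dir flips to +; running = +1980.6742
Stage 3 [89T→31T]: ω = 1980.6742×89/31 = 5686.4516 rpm, dir flips to −; running = −5686.4516
Stage 4 [95T→95T]: ω = 5686.4516×95/95 = 5686.4516 rpm, dir flips to +; running = +5686.4516
Stage 5 [62T→52T]: ω = 5686.4516×62/52 = 6780.0000 rpm, dir flips to −; running = −6780.0000
Stage 6 [38T→90T]: ω = 6780.0000×38/90 = 2862.6667 rpm, dir flips to +; running = +2862.6667

+2862.6667 rpm (same as input, |ω| = 2862.6667 rpm)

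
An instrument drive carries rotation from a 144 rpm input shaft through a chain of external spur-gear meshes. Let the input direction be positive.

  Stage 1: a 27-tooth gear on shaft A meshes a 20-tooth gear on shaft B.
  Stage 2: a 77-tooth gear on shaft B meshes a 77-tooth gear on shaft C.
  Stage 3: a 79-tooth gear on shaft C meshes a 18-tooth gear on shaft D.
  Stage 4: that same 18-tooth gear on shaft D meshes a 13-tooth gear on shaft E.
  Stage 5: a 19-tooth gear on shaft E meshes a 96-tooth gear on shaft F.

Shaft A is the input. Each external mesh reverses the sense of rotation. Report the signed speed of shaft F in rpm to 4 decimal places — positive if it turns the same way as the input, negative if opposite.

Stage 1 [27T→20T]: ω = 144.0000×27/20 = 194.4000 rpm, dir flips to −; running = −194.4000
Stage 2 [77T→77T]: ω = 194.4000×77/77 = 194.4000 rpm, dir flips to +; running = +194.4000
Stage 3 [79T→18T]: ω = 194.4000×79/18 = 853.2000 rpm, dir flips to −; running = −853.2000
Stage 4 [18T→13T]: ω = 853.2000×18/13 = 1181.3538 rpm, dir flips to +; running = +1181.3538
Stage 5 [19T→96T]: ω = 1181.3538×19/96 = 233.8096 rpm, dir flips to −; running = −233.8096

-233.8096 rpm (opposite to input, |ω| = 233.8096 rpm)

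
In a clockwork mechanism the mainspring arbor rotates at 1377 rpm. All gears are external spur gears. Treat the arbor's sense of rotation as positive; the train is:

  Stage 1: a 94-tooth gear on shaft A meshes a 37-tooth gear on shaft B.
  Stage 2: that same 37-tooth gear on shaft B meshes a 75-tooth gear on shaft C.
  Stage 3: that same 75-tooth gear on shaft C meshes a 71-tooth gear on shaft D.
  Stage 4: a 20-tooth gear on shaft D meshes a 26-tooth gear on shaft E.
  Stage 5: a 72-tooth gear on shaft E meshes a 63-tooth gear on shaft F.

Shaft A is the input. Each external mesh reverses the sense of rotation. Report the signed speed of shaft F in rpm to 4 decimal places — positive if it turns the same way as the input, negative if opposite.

Stage 1 [94T→37T]: ω = 1377.0000×94/37 = 3498.3243 rpm, dir flips to −; running = −3498.3243
Stage 2 [37T→75T]: ω = 3498.3243×37/75 = 1725.8400 rpm, dir flips to +; running = +1725.8400
Stage 3 [75T→71T]: ω = 1725.8400×75/71 = 1823.0704 rpm, dir flips to −; running = −1823.0704
Stage 4 [20T→26T]: ω = 1823.0704×20/26 = 1402.3619 rpm, dir flips to +; running = +1402.3619
Stage 5 [72T→63T]: ω = 1402.3619×72/63 = 1602.6993 rpm, dir flips to −; running = −1602.6993

-1602.6993 rpm (opposite to input, |ω| = 1602.6993 rpm)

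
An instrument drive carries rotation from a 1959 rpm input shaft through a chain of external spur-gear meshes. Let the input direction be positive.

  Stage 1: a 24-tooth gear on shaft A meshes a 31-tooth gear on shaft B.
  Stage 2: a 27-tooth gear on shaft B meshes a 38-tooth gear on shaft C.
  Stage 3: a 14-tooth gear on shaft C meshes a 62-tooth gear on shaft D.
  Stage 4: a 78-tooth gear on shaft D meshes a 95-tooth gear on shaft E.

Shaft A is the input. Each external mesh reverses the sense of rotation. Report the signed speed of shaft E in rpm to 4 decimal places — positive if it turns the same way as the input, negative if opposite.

+199.7890 rpm (same as input, |ω| = 199.7890 rpm)

Stage 1 [24T→31T]: ω = 1959.0000×24/31 = 1516.6452 rpm, dir flips to −; running = −1516.6452
Stage 2 [27T→38T]: ω = 1516.6452×27/38 = 1077.6163 rpm, dir flips to +; running = +1077.6163
Stage 3 [14T→62T]: ω = 1077.6163×14/62 = 243.3327 rpm, dir flips to −; running = −243.3327
Stage 4 [78T→95T]: ω = 243.3327×78/95 = 199.7890 rpm, dir flips to +; running = +199.7890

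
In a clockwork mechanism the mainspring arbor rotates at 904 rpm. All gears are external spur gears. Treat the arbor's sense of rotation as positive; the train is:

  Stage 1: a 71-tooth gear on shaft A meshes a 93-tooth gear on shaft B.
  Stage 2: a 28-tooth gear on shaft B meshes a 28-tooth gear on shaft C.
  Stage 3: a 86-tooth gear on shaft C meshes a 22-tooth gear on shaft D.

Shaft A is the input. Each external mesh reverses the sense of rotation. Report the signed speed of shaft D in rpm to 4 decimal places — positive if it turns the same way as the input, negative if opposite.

Stage 1 [71T→93T]: ω = 904.0000×71/93 = 690.1505 rpm, dir flips to −; running = −690.1505
Stage 2 [28T→28T]: ω = 690.1505×28/28 = 690.1505 rpm, dir flips to +; running = +690.1505
Stage 3 [86T→22T]: ω = 690.1505×86/22 = 2697.8612 rpm, dir flips to −; running = −2697.8612

-2697.8612 rpm (opposite to input, |ω| = 2697.8612 rpm)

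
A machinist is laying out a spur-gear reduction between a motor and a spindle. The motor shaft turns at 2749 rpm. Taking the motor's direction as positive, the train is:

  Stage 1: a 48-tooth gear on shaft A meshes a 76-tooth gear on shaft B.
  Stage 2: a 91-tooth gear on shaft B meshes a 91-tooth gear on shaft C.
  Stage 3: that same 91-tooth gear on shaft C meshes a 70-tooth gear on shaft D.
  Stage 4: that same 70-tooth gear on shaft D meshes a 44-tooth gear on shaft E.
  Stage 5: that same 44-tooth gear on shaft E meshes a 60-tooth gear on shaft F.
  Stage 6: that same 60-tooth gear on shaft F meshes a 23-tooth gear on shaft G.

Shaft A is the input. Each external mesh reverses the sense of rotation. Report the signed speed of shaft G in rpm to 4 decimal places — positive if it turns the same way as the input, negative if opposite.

Stage 1 [48T→76T]: ω = 2749.0000×48/76 = 1736.2105 rpm, dir flips to −; running = −1736.2105
Stage 2 [91T→91T]: ω = 1736.2105×91/91 = 1736.2105 rpm, dir flips to +; running = +1736.2105
Stage 3 [91T→70T]: ω = 1736.2105×91/70 = 2257.0737 rpm, dir flips to −; running = −2257.0737
Stage 4 [70T→44T]: ω = 2257.0737×70/44 = 3590.7990 rpm, dir flips to +; running = +3590.7990
Stage 5 [44T→60T]: ω = 3590.7990×44/60 = 2633.2526 rpm, dir flips to −; running = −2633.2526
Stage 6 [60T→23T]: ω = 2633.2526×60/23 = 6869.3547 rpm, dir flips to +; running = +6869.3547

+6869.3547 rpm (same as input, |ω| = 6869.3547 rpm)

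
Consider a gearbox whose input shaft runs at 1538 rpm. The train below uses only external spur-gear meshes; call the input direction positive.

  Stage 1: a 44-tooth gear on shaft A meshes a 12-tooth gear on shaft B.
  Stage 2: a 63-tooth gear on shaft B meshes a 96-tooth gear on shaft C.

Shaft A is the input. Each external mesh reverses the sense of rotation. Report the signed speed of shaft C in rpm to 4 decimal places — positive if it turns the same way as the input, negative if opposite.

Stage 1 [44T→12T]: ω = 1538.0000×44/12 = 5639.3333 rpm, dir flips to −; running = −5639.3333
Stage 2 [63T→96T]: ω = 5639.3333×63/96 = 3700.8125 rpm, dir flips to +; running = +3700.8125

+3700.8125 rpm (same as input, |ω| = 3700.8125 rpm)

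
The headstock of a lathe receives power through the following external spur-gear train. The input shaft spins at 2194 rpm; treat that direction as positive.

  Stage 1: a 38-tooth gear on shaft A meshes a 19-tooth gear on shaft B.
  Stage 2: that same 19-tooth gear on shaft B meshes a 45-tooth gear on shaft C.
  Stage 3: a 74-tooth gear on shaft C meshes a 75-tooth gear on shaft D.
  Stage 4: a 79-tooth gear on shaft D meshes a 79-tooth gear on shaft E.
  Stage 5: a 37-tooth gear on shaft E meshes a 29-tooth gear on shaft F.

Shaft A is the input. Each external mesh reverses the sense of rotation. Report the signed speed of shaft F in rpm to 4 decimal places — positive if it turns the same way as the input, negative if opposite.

Stage 1 [38T→19T]: ω = 2194.0000×38/19 = 4388.0000 rpm, dir flips to −; running = −4388.0000
Stage 2 [19T→45T]: ω = 4388.0000×19/45 = 1852.7111 rpm, dir flips to +; running = +1852.7111
Stage 3 [74T→75T]: ω = 1852.7111×74/75 = 1828.0083 rpm, dir flips to −; running = −1828.0083
Stage 4 [79T→79T]: ω = 1828.0083×79/79 = 1828.0083 rpm, dir flips to +; running = +1828.0083
Stage 5 [37T→29T]: ω = 1828.0083×37/29 = 2332.2864 rpm, dir flips to −; running = −2332.2864

-2332.2864 rpm (opposite to input, |ω| = 2332.2864 rpm)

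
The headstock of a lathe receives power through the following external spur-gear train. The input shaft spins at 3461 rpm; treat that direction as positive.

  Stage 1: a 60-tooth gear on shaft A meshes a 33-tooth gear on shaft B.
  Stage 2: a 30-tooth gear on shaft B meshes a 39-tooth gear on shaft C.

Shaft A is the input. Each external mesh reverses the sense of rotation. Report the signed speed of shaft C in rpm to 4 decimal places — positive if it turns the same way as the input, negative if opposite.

+4840.5594 rpm (same as input, |ω| = 4840.5594 rpm)

Stage 1 [60T→33T]: ω = 3461.0000×60/33 = 6292.7273 rpm, dir flips to −; running = −6292.7273
Stage 2 [30T→39T]: ω = 6292.7273×30/39 = 4840.5594 rpm, dir flips to +; running = +4840.5594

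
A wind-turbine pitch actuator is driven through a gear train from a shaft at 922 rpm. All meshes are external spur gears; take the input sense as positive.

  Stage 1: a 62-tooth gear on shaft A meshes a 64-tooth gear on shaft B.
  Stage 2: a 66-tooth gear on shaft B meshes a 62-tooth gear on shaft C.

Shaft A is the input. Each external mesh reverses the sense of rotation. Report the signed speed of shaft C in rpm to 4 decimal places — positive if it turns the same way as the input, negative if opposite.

+950.8125 rpm (same as input, |ω| = 950.8125 rpm)

Stage 1 [62T→64T]: ω = 922.0000×62/64 = 893.1875 rpm, dir flips to −; running = −893.1875
Stage 2 [66T→62T]: ω = 893.1875×66/62 = 950.8125 rpm, dir flips to +; running = +950.8125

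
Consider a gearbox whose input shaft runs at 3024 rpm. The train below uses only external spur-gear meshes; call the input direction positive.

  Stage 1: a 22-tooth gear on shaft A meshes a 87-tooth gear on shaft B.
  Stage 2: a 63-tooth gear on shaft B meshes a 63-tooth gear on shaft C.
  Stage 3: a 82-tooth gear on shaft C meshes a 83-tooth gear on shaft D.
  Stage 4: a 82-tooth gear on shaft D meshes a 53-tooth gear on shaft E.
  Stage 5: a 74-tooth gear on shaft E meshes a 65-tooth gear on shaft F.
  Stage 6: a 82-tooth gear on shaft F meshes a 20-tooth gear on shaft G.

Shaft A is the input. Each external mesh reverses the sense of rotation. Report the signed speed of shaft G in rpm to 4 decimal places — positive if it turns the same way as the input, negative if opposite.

Stage 1 [22T→87T]: ω = 3024.0000×22/87 = 764.6897 rpm, dir flips to −; running = −764.6897
Stage 2 [63T→63T]: ω = 764.6897×63/63 = 764.6897 rpm, dir flips to +; running = +764.6897
Stage 3 [82T→83T]: ω = 764.6897×82/83 = 755.4765 rpm, dir flips to −; running = −755.4765
Stage 4 [82T→53T]: ω = 755.4765×82/53 = 1168.8505 rpm, dir flips to +; running = +1168.8505
Stage 5 [74T→65T]: ω = 1168.8505×74/65 = 1330.6913 rpm, dir flips to −; running = −1330.6913
Stage 6 [82T→20T]: ω = 1330.6913×82/20 = 5455.8344 rpm, dir flips to +; running = +5455.8344

+5455.8344 rpm (same as input, |ω| = 5455.8344 rpm)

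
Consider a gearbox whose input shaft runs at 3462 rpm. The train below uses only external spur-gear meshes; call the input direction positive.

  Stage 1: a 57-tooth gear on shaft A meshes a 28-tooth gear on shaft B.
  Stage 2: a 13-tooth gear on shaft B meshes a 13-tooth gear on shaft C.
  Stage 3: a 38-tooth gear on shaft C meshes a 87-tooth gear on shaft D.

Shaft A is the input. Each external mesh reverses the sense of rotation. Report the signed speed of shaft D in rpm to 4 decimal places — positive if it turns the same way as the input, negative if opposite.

-3078.2808 rpm (opposite to input, |ω| = 3078.2808 rpm)

Stage 1 [57T→28T]: ω = 3462.0000×57/28 = 7047.6429 rpm, dir flips to −; running = −7047.6429
Stage 2 [13T→13T]: ω = 7047.6429×13/13 = 7047.6429 rpm, dir flips to +; running = +7047.6429
Stage 3 [38T→87T]: ω = 7047.6429×38/87 = 3078.2808 rpm, dir flips to −; running = −3078.2808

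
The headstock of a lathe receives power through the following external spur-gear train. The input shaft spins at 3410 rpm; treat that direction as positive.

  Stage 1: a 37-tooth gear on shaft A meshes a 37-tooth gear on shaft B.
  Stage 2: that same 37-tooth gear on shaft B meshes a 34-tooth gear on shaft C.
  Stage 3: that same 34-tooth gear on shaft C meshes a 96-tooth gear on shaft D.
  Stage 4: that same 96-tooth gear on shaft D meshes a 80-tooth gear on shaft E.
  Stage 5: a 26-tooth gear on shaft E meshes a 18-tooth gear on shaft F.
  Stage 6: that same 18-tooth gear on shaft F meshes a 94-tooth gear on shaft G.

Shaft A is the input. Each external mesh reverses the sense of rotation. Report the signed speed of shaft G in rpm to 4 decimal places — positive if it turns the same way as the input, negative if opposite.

Stage 1 [37T→37T]: ω = 3410.0000×37/37 = 3410.0000 rpm, dir flips to −; running = −3410.0000
Stage 2 [37T→34T]: ω = 3410.0000×37/34 = 3710.8824 rpm, dir flips to +; running = +3710.8824
Stage 3 [34T→96T]: ω = 3710.8824×34/96 = 1314.2708 rpm, dir flips to −; running = −1314.2708
Stage 4 [96T→80T]: ω = 1314.2708×96/80 = 1577.1250 rpm, dir flips to +; running = +1577.1250
Stage 5 [26T→18T]: ω = 1577.1250×26/18 = 2278.0694 rpm, dir flips to −; running = −2278.0694
Stage 6 [18T→94T]: ω = 2278.0694×18/94 = 436.2261 rpm, dir flips to +; running = +436.2261

+436.2261 rpm (same as input, |ω| = 436.2261 rpm)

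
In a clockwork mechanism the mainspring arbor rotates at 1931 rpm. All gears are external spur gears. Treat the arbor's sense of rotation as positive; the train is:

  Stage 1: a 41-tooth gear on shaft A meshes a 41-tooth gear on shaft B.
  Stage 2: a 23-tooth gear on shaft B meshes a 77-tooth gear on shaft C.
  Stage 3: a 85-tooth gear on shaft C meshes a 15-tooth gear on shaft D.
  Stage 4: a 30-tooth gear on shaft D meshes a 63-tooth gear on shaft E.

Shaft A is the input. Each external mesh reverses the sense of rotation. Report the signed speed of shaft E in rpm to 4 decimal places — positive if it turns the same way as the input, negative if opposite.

Stage 1 [41T→41T]: ω = 1931.0000×41/41 = 1931.0000 rpm, dir flips to −; running = −1931.0000
Stage 2 [23T→77T]: ω = 1931.0000×23/77 = 576.7922 rpm, dir flips to +; running = +576.7922
Stage 3 [85T→15T]: ω = 576.7922×85/15 = 3268.4892 rpm, dir flips to −; running = −3268.4892
Stage 4 [30T→63T]: ω = 3268.4892×30/63 = 1556.4234 rpm, dir flips to +; running = +1556.4234

+1556.4234 rpm (same as input, |ω| = 1556.4234 rpm)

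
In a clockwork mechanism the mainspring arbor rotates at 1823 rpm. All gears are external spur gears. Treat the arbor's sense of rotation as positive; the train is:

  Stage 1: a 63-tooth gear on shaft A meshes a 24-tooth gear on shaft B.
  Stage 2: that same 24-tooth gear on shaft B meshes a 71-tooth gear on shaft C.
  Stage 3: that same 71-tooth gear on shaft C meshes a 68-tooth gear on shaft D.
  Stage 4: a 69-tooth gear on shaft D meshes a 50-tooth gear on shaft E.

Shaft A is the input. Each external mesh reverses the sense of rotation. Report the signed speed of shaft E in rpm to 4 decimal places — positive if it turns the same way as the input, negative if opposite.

Stage 1 [63T→24T]: ω = 1823.0000×63/24 = 4785.3750 rpm, dir flips to −; running = −4785.3750
Stage 2 [24T→71T]: ω = 4785.3750×24/71 = 1617.5915 rpm, dir flips to +; running = +1617.5915
Stage 3 [71T→68T]: ω = 1617.5915×71/68 = 1688.9559 rpm, dir flips to −; running = −1688.9559
Stage 4 [69T→50T]: ω = 1688.9559×69/50 = 2330.7591 rpm, dir flips to +; running = +2330.7591

+2330.7591 rpm (same as input, |ω| = 2330.7591 rpm)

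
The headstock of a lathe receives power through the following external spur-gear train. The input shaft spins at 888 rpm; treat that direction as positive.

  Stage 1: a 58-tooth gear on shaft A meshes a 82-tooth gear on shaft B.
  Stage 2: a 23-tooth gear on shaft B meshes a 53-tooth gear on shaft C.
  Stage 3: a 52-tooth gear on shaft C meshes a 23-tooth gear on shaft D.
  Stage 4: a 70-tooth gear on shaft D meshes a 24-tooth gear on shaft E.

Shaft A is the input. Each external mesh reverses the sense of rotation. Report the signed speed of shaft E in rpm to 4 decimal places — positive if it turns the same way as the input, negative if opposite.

+1797.3861 rpm (same as input, |ω| = 1797.3861 rpm)

Stage 1 [58T→82T]: ω = 888.0000×58/82 = 628.0976 rpm, dir flips to −; running = −628.0976
Stage 2 [23T→53T]: ω = 628.0976×23/53 = 272.5706 rpm, dir flips to +; running = +272.5706
Stage 3 [52T→23T]: ω = 272.5706×52/23 = 616.2467 rpm, dir flips to −; running = −616.2467
Stage 4 [70T→24T]: ω = 616.2467×70/24 = 1797.3861 rpm, dir flips to +; running = +1797.3861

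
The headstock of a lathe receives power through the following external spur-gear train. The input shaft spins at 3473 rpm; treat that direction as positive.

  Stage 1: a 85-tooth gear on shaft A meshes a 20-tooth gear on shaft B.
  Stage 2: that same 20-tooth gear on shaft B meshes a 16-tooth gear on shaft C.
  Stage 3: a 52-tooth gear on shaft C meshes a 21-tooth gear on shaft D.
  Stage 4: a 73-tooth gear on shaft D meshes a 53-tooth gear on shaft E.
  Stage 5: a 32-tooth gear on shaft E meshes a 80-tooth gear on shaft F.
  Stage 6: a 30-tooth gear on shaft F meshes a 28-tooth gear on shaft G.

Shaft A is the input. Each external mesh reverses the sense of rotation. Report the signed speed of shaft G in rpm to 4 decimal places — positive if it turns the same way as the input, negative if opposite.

+26968.5738 rpm (same as input, |ω| = 26968.5738 rpm)

Stage 1 [85T→20T]: ω = 3473.0000×85/20 = 14760.2500 rpm, dir flips to −; running = −14760.2500
Stage 2 [20T→16T]: ω = 14760.2500×20/16 = 18450.3125 rpm, dir flips to +; running = +18450.3125
Stage 3 [52T→21T]: ω = 18450.3125×52/21 = 45686.4881 rpm, dir flips to −; running = −45686.4881
Stage 4 [73T→53T]: ω = 45686.4881×73/53 = 62926.6723 rpm, dir flips to +; running = +62926.6723
Stage 5 [32T→80T]: ω = 62926.6723×32/80 = 25170.6689 rpm, dir flips to −; running = −25170.6689
Stage 6 [30T→28T]: ω = 25170.6689×30/28 = 26968.5738 rpm, dir flips to +; running = +26968.5738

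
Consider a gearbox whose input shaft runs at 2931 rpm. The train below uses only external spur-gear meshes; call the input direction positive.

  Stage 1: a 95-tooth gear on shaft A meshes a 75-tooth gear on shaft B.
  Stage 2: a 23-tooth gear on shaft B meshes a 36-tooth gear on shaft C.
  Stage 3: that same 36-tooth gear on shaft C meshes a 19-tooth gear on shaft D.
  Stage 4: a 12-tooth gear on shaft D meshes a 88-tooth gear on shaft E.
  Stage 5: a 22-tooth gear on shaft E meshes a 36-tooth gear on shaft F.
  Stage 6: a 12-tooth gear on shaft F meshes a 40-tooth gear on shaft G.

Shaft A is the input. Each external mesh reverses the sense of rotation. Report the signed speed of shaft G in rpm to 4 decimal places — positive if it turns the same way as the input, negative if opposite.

+112.3550 rpm (same as input, |ω| = 112.3550 rpm)

Stage 1 [95T→75T]: ω = 2931.0000×95/75 = 3712.6000 rpm, dir flips to −; running = −3712.6000
Stage 2 [23T→36T]: ω = 3712.6000×23/36 = 2371.9389 rpm, dir flips to +; running = +2371.9389
Stage 3 [36T→19T]: ω = 2371.9389×36/19 = 4494.2000 rpm, dir flips to −; running = −4494.2000
Stage 4 [12T→88T]: ω = 4494.2000×12/88 = 612.8455 rpm, dir flips to +; running = +612.8455
Stage 5 [22T→36T]: ω = 612.8455×22/36 = 374.5167 rpm, dir flips to −; running = −374.5167
Stage 6 [12T→40T]: ω = 374.5167×12/40 = 112.3550 rpm, dir flips to +; running = +112.3550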